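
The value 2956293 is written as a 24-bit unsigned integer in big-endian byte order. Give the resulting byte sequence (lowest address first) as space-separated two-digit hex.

2956293 in hexadecimal, padded to 24 bits, is 0x2D1C05.
Split into bytes (most-significant first): 2D 1C 05.
In big-endian order the high byte comes first in memory.
So the memory order matches the most-significant-first order: 2D 1C 05.

2D 1C 05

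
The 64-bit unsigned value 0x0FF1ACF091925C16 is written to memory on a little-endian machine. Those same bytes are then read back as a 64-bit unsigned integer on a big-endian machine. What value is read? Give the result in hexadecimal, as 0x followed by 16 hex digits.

Stored little-endian, the bytes at ascending addresses are 16 5C 92 91 F0 AC F1 0F.
Read back as big-endian, the last byte is least significant, giving 0x165C9291F0ACF10F.

0x165C9291F0ACF10F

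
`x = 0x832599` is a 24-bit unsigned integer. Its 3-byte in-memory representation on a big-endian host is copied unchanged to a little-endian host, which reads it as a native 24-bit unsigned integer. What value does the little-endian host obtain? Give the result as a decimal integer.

10036611

Stored big-endian, the bytes at ascending addresses are 83 25 99.
Read back as little-endian, the first byte is least significant, giving 0x992583.
0x992583 = 10036611.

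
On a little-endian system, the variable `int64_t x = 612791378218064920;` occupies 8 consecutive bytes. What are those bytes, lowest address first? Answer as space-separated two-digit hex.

18 1C 1C 04 83 12 81 08

612791378218064920 in hexadecimal, padded to 64 bits, is 0x08811283041C1C18.
Split into bytes (most-significant first): 08 81 12 83 04 1C 1C 18.
Little-endian: lowest address holds the least-significant byte.
So at ascending addresses the bytes are 18 1C 1C 04 83 12 81 08.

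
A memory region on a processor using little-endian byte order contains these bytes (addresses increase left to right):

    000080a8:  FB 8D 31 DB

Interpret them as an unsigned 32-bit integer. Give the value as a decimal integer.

In little-endian order the low byte comes first in memory.
Reassemble most-significant byte first: DB 31 8D FB → 0xDB318DFB.
0xDB318DFB = 3677457915.

3677457915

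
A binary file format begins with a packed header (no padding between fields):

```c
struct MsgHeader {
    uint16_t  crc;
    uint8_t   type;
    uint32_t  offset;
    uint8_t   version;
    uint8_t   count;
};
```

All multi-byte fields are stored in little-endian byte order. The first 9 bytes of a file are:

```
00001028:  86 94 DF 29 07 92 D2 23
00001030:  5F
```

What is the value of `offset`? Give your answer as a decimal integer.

`offset` follows `crc` (2 B), `type` (1 B), so it starts at offset 2 + 1 = 3 and occupies 4 bytes.
Bytes at offsets 3..6: 29 07 92 D2.
In little-endian order the low byte comes first in memory.
Reassemble most-significant byte first: D2 92 07 29 → 0xD2920729.
0xD2920729 = 3532785449.

3532785449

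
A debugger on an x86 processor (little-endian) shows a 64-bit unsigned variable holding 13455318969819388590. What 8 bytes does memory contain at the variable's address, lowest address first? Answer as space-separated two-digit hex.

AE DA A8 4F 50 E5 BA BA

13455318969819388590 in hexadecimal, padded to 64 bits, is 0xBABAE5504FA8DAAE.
Split into bytes (most-significant first): BA BA E5 50 4F A8 DA AE.
In little-endian order the low byte comes first in memory.
So at ascending addresses the bytes are AE DA A8 4F 50 E5 BA BA.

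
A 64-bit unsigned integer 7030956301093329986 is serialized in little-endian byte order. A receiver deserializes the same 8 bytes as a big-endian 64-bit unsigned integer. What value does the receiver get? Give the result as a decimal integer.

7030956301093329986 in 64-bit hexadecimal is 0x6192F98115F65C42.
Stored little-endian, the bytes at ascending addresses are 42 5C F6 15 81 F9 92 61.
Read back as big-endian, the last byte is least significant, giving 0x425CF61581F99261.
0x425CF61581F99261 = 4781967476595987041.

4781967476595987041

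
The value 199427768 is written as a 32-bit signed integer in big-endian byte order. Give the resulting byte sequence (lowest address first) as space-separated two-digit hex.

199427768 in hexadecimal, padded to 32 bits, is 0x0BE306B8.
Split into bytes (most-significant first): 0B E3 06 B8.
Big-endian stores the most-significant byte at the lowest address.
So the memory order matches the most-significant-first order: 0B E3 06 B8.

0B E3 06 B8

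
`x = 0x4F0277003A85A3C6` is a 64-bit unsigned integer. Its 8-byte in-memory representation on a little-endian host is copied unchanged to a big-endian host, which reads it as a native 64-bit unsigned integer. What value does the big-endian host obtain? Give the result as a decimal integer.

14313430524875965007

Stored little-endian, the bytes at ascending addresses are C6 A3 85 3A 00 77 02 4F.
Read back as big-endian, the last byte is least significant, giving 0xC6A3853A0077024F.
0xC6A3853A0077024F = 14313430524875965007.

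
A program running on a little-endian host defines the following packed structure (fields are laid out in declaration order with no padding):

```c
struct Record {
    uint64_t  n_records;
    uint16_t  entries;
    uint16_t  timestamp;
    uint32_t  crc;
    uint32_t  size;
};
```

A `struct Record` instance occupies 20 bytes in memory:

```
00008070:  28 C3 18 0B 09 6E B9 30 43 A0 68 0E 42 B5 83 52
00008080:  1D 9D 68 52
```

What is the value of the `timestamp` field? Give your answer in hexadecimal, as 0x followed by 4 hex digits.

0x0E68

`timestamp` follows `n_records` (8 B), `entries` (2 B), so it starts at offset 8 + 2 = 10 and occupies 2 bytes.
Bytes at offsets 10..11: 68 0E.
Little-endian stores the least-significant byte at the lowest address.
Reassemble most-significant byte first: 0E 68 → 0x0E68.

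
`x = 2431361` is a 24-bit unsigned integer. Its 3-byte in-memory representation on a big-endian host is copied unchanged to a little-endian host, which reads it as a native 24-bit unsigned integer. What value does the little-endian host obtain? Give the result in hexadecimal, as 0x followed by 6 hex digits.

0x811925

2431361 in 24-bit hexadecimal is 0x251981.
Stored big-endian, the bytes at ascending addresses are 25 19 81.
Read back as little-endian, the first byte is least significant, giving 0x811925.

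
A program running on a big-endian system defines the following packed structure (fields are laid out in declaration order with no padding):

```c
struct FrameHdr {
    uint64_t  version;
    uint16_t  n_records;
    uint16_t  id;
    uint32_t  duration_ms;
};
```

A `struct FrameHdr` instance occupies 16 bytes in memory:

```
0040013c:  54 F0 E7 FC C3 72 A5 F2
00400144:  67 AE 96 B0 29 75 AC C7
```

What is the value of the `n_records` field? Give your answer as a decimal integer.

`n_records` follows `version` (8 bytes), so it starts at byte offset 8 and occupies 2 bytes.
Bytes at offsets 8..9: 67 AE.
In big-endian order the high byte comes first in memory.
The bytes are already most-significant first: 0x67AE.
0x67AE = 26542.

26542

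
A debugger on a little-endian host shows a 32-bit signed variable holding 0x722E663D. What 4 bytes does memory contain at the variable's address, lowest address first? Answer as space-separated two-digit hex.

Split into bytes (most-significant first): 72 2E 66 3D.
In little-endian order the low byte comes first in memory.
So at ascending addresses the bytes are 3D 66 2E 72.

3D 66 2E 72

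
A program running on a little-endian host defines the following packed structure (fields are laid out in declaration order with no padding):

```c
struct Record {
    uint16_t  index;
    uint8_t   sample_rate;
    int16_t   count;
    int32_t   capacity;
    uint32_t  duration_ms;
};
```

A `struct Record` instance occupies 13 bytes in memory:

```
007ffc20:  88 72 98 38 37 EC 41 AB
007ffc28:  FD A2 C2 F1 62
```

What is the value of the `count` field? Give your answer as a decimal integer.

`count` follows `index` (2 B), `sample_rate` (1 B), so it starts at offset 2 + 1 = 3 and occupies 2 bytes.
Bytes at offsets 3..4: 38 37.
In little-endian order the low byte comes first in memory.
Reassemble most-significant byte first: 37 38 → 0x3738.
0x3738 = 14136.

14136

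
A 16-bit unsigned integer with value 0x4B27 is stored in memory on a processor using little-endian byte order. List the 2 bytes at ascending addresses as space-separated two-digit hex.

27 4B

Split into bytes (most-significant first): 4B 27.
Little-endian: lowest address holds the least-significant byte.
So at ascending addresses the bytes are 27 4B.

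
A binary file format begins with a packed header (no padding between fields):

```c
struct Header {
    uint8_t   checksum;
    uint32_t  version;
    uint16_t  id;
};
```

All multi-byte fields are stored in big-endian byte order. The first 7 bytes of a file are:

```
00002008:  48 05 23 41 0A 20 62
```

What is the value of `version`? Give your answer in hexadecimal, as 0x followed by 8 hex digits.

`version` follows `checksum` (1 byte), so it starts at byte offset 1 and occupies 4 bytes.
Bytes at offsets 1..4: 05 23 41 0A.
Big-endian: lowest address holds the most-significant byte.
The bytes are already most-significant first: 0x0523410A.

0x0523410A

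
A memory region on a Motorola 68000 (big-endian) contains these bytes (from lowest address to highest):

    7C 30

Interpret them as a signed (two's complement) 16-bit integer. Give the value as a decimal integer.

31792

In big-endian order the high byte comes first in memory.
The bytes are already most-significant first: 0x7C30.
0x7C30 = 31792.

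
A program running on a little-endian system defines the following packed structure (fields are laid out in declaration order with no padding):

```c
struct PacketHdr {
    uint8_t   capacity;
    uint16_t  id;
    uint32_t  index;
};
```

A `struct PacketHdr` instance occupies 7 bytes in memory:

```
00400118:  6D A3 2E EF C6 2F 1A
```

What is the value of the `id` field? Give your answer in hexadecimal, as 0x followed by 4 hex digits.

0x2EA3

`id` follows `capacity` (1 byte), so it starts at byte offset 1 and occupies 2 bytes.
Bytes at offsets 1..2: A3 2E.
Little-endian stores the least-significant byte at the lowest address.
Reassemble most-significant byte first: 2E A3 → 0x2EA3.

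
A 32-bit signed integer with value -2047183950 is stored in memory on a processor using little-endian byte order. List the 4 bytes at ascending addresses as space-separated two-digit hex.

B2 73 FA 85

Two's complement of -2047183950 in 32 bits: 2047183950 = 0x7A058C4E; invert → 0x85FA73B1; add 1 → 0x85FA73B2.
Split into bytes (most-significant first): 85 FA 73 B2.
In little-endian order the low byte comes first in memory.
So at ascending addresses the bytes are B2 73 FA 85.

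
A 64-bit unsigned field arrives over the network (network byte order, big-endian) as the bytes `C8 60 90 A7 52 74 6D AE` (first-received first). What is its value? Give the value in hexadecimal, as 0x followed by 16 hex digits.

In big-endian order the high byte comes first in memory.
The bytes are already most-significant first: 0xC86090A752746DAE.

0xC86090A752746DAE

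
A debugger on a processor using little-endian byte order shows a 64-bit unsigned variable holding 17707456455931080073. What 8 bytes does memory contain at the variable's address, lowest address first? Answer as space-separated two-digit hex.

17707456455931080073 in hexadecimal, padded to 64 bits, is 0xF5BD85D41B782D89.
Split into bytes (most-significant first): F5 BD 85 D4 1B 78 2D 89.
In little-endian order the low byte comes first in memory.
So at ascending addresses the bytes are 89 2D 78 1B D4 85 BD F5.

89 2D 78 1B D4 85 BD F5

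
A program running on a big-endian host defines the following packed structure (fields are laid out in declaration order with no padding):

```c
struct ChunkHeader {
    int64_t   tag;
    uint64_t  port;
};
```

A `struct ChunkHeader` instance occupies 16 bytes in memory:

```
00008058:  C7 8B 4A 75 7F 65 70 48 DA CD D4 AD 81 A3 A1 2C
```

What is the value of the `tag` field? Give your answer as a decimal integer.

`tag` is the first field, at byte offset 0, occupying 8 bytes.
Bytes at offsets 0..7: C7 8B 4A 75 7F 65 70 48.
Big-endian stores the most-significant byte at the lowest address.
The bytes are already most-significant first: 0xC78B4A757F657048.
Top bit is set, so as a signed 64-bit value this is 0xC78B4A757F657048 − 2^64 = -4068075969890127800.

-4068075969890127800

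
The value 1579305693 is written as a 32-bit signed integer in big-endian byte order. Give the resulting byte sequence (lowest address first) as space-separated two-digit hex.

1579305693 in hexadecimal, padded to 32 bits, is 0x5E224ADD.
Split into bytes (most-significant first): 5E 22 4A DD.
In big-endian order the high byte comes first in memory.
So the memory order matches the most-significant-first order: 5E 22 4A DD.

5E 22 4A DD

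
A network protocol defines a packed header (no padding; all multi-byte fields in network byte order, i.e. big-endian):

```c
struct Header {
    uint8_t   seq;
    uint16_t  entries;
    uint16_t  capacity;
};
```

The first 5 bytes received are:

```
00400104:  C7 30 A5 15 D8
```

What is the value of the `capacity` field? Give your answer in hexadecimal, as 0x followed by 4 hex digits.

0x15D8

`capacity` follows `seq` (1 B), `entries` (2 B), so it starts at offset 1 + 2 = 3 and occupies 2 bytes.
Bytes at offsets 3..4: 15 D8.
Big-endian: lowest address holds the most-significant byte.
The bytes are already most-significant first: 0x15D8.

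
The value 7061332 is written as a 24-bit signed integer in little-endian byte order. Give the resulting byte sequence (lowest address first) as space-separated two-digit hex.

54 BF 6B

7061332 in hexadecimal, padded to 24 bits, is 0x6BBF54.
Split into bytes (most-significant first): 6B BF 54.
Little-endian: lowest address holds the least-significant byte.
So at ascending addresses the bytes are 54 BF 6B.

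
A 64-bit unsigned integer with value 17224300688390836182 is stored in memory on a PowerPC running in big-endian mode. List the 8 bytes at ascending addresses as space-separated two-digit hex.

EF 09 02 37 C4 0D 4F D6

17224300688390836182 in hexadecimal, padded to 64 bits, is 0xEF090237C40D4FD6.
Split into bytes (most-significant first): EF 09 02 37 C4 0D 4F D6.
Big-endian: lowest address holds the most-significant byte.
So the memory order matches the most-significant-first order: EF 09 02 37 C4 0D 4F D6.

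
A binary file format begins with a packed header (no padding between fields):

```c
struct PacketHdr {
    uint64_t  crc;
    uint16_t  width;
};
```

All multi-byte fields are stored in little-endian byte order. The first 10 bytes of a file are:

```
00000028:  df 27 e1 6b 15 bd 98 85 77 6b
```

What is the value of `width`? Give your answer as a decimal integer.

27511

`width` follows `crc` (8 bytes), so it starts at byte offset 8 and occupies 2 bytes.
Bytes at offsets 8..9: 77 6B.
Little-endian: lowest address holds the least-significant byte.
Reassemble most-significant byte first: 6B 77 → 0x6B77.
0x6B77 = 27511.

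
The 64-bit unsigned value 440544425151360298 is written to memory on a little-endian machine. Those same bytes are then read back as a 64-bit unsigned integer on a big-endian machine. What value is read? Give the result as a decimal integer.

3093388076062350598

440544425151360298 in 64-bit hexadecimal is 0x061D20D210ECED2A.
Stored little-endian, the bytes at ascending addresses are 2A ED EC 10 D2 20 1D 06.
Read back as big-endian, the last byte is least significant, giving 0x2AEDEC10D2201D06.
0x2AEDEC10D2201D06 = 3093388076062350598.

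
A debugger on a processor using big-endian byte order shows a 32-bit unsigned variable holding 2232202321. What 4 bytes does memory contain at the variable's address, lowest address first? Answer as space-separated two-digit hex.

2232202321 in hexadecimal, padded to 32 bits, is 0x850CB451.
Split into bytes (most-significant first): 85 0C B4 51.
Big-endian stores the most-significant byte at the lowest address.
So the memory order matches the most-significant-first order: 85 0C B4 51.

85 0C B4 51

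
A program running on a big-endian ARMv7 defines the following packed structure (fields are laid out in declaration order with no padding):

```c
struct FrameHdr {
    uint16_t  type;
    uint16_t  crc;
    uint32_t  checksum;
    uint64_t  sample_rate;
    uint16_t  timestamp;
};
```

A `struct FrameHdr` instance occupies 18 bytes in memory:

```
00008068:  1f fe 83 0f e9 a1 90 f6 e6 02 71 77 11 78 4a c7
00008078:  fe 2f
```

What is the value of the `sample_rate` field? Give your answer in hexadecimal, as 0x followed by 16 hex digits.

`sample_rate` follows `type` (2 B), `crc` (2 B), `checksum` (4 B), so it starts at offset 2 + 2 + 4 = 8 and occupies 8 bytes.
Bytes at offsets 8..15: E6 02 71 77 11 78 4A C7.
In big-endian order the high byte comes first in memory.
The bytes are already most-significant first: 0xE602717711784AC7.

0xE602717711784AC7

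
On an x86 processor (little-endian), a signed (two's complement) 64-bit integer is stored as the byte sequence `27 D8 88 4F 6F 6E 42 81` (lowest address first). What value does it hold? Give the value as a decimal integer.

-9132615669999151065

Little-endian stores the least-significant byte at the lowest address.
Reassemble most-significant byte first: 81 42 6E 6F 4F 88 D8 27 → 0x81426E6F4F88D827.
Top bit is set, so as a signed 64-bit value this is 0x81426E6F4F88D827 − 2^64 = -9132615669999151065.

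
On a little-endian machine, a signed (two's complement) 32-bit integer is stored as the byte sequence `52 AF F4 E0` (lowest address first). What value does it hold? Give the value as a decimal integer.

-520835246

In little-endian order the low byte comes first in memory.
Reassemble most-significant byte first: E0 F4 AF 52 → 0xE0F4AF52.
Top bit is set, so as a signed 32-bit value this is 0xE0F4AF52 − 2^32 = -520835246.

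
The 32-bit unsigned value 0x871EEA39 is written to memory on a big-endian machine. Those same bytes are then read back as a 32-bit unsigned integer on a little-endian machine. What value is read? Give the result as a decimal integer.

Stored big-endian, the bytes at ascending addresses are 87 1E EA 39.
Read back as little-endian, the first byte is least significant, giving 0x39EA1E87.
0x39EA1E87 = 971644551.

971644551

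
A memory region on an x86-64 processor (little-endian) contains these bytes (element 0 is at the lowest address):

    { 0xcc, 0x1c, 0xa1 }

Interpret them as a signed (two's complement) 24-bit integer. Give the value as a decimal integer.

Little-endian stores the least-significant byte at the lowest address.
Reassemble most-significant byte first: A1 1C CC → 0xA11CCC.
Top bit is set, so as a signed 24-bit value this is 0xA11CCC − 2^24 = -6218548.

-6218548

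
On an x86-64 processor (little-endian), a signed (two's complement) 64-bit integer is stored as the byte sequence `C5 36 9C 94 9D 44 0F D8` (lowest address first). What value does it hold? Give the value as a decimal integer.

Little-endian stores the least-significant byte at the lowest address.
Reassemble most-significant byte first: D8 0F 44 9D 94 9C 36 C5 → 0xD80F449D949C36C5.
Top bit is set, so as a signed 64-bit value this is 0xD80F449D949C36C5 − 2^64 = -2878006193272637755.

-2878006193272637755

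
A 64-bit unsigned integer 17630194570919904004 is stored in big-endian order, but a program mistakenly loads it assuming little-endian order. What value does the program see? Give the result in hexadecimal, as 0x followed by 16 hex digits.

17630194570919904004 in 64-bit hexadecimal is 0xF4AB088DB0B38304.
Stored big-endian, the bytes at ascending addresses are F4 AB 08 8D B0 B3 83 04.
Read back as little-endian, the first byte is least significant, giving 0x0483B3B08D08ABF4.

0x0483B3B08D08ABF4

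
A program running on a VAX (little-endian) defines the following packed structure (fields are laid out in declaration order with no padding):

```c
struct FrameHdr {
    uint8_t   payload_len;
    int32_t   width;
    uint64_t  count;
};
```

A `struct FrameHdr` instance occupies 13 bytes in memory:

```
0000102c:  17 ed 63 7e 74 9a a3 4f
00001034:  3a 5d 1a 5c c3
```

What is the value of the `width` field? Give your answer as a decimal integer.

1954440173

`width` follows `payload_len` (1 byte), so it starts at byte offset 1 and occupies 4 bytes.
Bytes at offsets 1..4: ED 63 7E 74.
Little-endian stores the least-significant byte at the lowest address.
Reassemble most-significant byte first: 74 7E 63 ED → 0x747E63ED.
0x747E63ED = 1954440173.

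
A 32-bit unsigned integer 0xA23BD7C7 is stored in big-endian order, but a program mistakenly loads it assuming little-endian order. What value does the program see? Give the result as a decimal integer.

3352771490

Stored big-endian, the bytes at ascending addresses are A2 3B D7 C7.
Read back as little-endian, the first byte is least significant, giving 0xC7D73BA2.
0xC7D73BA2 = 3352771490.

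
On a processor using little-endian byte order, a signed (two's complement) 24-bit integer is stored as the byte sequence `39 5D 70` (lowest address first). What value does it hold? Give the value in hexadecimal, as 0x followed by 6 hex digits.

Little-endian stores the least-significant byte at the lowest address.
Reassemble most-significant byte first: 70 5D 39 → 0x705D39.

0x705D39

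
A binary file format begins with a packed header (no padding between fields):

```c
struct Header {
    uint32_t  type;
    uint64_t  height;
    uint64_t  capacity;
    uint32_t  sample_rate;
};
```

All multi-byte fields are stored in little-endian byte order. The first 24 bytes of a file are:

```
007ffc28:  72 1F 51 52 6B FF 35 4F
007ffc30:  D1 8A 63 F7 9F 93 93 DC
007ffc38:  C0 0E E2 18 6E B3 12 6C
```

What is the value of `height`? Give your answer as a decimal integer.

17826244381644291947

`height` follows `type` (4 bytes), so it starts at byte offset 4 and occupies 8 bytes.
Bytes at offsets 4..11: 6B FF 35 4F D1 8A 63 F7.
Little-endian: lowest address holds the least-significant byte.
Reassemble most-significant byte first: F7 63 8A D1 4F 35 FF 6B → 0xF7638AD14F35FF6B.
0xF7638AD14F35FF6B = 17826244381644291947.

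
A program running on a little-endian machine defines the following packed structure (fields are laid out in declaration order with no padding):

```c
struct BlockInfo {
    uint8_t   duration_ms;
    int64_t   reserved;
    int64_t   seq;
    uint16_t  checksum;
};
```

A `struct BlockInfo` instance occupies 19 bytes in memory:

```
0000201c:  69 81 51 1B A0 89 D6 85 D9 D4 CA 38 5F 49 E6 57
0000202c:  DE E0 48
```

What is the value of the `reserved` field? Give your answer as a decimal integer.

`reserved` follows `duration_ms` (1 byte), so it starts at byte offset 1 and occupies 8 bytes.
Bytes at offsets 1..8: 81 51 1B A0 89 D6 85 D9.
Little-endian: lowest address holds the least-significant byte.
Reassemble most-significant byte first: D9 85 D6 89 A0 1B 51 81 → 0xD985D689A01B5181.
Top bit is set, so as a signed 64-bit value this is 0xD985D689A01B5181 − 2^64 = -2772574108991663743.

-2772574108991663743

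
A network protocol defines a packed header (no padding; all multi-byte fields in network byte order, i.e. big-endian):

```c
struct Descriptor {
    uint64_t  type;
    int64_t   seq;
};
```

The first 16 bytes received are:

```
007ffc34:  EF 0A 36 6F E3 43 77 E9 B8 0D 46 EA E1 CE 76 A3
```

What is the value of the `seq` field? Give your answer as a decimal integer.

`seq` follows `type` (8 bytes), so it starts at byte offset 8 and occupies 8 bytes.
Bytes at offsets 8..15: B8 0D 46 EA E1 CE 76 A3.
Big-endian stores the most-significant byte at the lowest address.
The bytes are already most-significant first: 0xB80D46EAE1CE76A3.
Top bit is set, so as a signed 64-bit value this is 0xB80D46EAE1CE76A3 − 2^64 = -5184409621408876893.

-5184409621408876893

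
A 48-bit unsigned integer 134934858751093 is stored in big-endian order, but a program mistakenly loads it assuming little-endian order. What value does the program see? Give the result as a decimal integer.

129589145286778

134934858751093 in 48-bit hexadecimal is 0x7AB8F852DC75.
Stored big-endian, the bytes at ascending addresses are 7A B8 F8 52 DC 75.
Read back as little-endian, the first byte is least significant, giving 0x75DC52F8B87A.
0x75DC52F8B87A = 129589145286778.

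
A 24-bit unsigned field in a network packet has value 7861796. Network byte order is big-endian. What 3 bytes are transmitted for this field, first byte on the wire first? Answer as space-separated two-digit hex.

77 F6 24

7861796 in hexadecimal, padded to 24 bits, is 0x77F624.
Split into bytes (most-significant first): 77 F6 24.
In big-endian order the high byte comes first in memory.
So the memory order matches the most-significant-first order: 77 F6 24.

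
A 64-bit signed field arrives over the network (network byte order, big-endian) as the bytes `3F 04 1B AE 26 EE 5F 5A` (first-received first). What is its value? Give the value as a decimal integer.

4540784759087718234

Big-endian: lowest address holds the most-significant byte.
The bytes are already most-significant first: 0x3F041BAE26EE5F5A.
0x3F041BAE26EE5F5A = 4540784759087718234.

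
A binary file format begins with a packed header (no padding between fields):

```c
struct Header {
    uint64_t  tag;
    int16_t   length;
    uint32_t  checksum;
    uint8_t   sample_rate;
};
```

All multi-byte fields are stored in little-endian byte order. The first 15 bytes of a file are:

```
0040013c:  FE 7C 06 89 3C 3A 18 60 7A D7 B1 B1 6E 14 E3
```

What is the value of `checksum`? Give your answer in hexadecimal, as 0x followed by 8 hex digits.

`checksum` follows `tag` (8 B), `length` (2 B), so it starts at offset 8 + 2 = 10 and occupies 4 bytes.
Bytes at offsets 10..13: B1 B1 6E 14.
Little-endian: lowest address holds the least-significant byte.
Reassemble most-significant byte first: 14 6E B1 B1 → 0x146EB1B1.

0x146EB1B1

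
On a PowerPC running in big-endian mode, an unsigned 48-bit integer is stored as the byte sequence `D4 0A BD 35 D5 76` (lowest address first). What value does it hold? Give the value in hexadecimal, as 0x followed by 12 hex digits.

In big-endian order the high byte comes first in memory.
The bytes are already most-significant first: 0xD40ABD35D576.

0xD40ABD35D576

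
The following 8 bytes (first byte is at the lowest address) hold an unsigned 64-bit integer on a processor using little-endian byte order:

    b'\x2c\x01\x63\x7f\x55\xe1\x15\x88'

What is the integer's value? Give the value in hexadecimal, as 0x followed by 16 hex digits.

0x8815E1557F63012C

In little-endian order the low byte comes first in memory.
Reassemble most-significant byte first: 88 15 E1 55 7F 63 01 2C → 0x8815E1557F63012C.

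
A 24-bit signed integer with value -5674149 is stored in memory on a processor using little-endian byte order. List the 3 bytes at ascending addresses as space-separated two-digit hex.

Two's complement of -5674149 in 24 bits: 5674149 = 0x5694A5; invert → 0xA96B5A; add 1 → 0xA96B5B.
Split into bytes (most-significant first): A9 6B 5B.
Little-endian stores the least-significant byte at the lowest address.
So at ascending addresses the bytes are 5B 6B A9.

5B 6B A9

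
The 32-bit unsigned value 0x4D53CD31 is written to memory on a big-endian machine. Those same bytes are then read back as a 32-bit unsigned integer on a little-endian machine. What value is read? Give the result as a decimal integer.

Stored big-endian, the bytes at ascending addresses are 4D 53 CD 31.
Read back as little-endian, the first byte is least significant, giving 0x31CD534D.
0x31CD534D = 835539789.

835539789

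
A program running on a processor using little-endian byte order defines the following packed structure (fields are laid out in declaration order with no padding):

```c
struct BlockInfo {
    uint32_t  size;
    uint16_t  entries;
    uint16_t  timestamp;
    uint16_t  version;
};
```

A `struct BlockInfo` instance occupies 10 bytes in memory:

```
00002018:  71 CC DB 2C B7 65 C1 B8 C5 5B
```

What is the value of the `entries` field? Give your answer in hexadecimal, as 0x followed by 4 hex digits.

0x65B7

`entries` follows `size` (4 bytes), so it starts at byte offset 4 and occupies 2 bytes.
Bytes at offsets 4..5: B7 65.
Little-endian stores the least-significant byte at the lowest address.
Reassemble most-significant byte first: 65 B7 → 0x65B7.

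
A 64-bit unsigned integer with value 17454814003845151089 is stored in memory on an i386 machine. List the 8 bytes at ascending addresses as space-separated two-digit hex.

71 39 B4 5F DB F4 3B F2

17454814003845151089 in hexadecimal, padded to 64 bits, is 0xF23BF4DB5FB43971.
Split into bytes (most-significant first): F2 3B F4 DB 5F B4 39 71.
In little-endian order the low byte comes first in memory.
So at ascending addresses the bytes are 71 39 B4 5F DB F4 3B F2.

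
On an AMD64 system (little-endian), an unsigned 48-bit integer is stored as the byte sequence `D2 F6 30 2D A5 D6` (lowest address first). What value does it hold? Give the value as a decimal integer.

Little-endian: lowest address holds the least-significant byte.
Reassemble most-significant byte first: D6 A5 2D 30 F6 D2 → 0xD6A52D30F6D2.
0xD6A52D30F6D2 = 236004916131538.

236004916131538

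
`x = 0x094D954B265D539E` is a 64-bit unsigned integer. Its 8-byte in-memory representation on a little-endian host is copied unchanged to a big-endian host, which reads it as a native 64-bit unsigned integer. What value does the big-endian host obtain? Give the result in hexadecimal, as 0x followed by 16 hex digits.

0x9E535D264B954D09

Stored little-endian, the bytes at ascending addresses are 9E 53 5D 26 4B 95 4D 09.
Read back as big-endian, the last byte is least significant, giving 0x9E535D264B954D09.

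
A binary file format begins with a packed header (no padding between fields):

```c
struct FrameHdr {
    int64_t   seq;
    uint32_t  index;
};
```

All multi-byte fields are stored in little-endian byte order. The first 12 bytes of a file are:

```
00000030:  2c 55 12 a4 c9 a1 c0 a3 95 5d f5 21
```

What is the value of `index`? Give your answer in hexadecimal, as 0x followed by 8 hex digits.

0x21F55D95

`index` follows `seq` (8 bytes), so it starts at byte offset 8 and occupies 4 bytes.
Bytes at offsets 8..11: 95 5D F5 21.
In little-endian order the low byte comes first in memory.
Reassemble most-significant byte first: 21 F5 5D 95 → 0x21F55D95.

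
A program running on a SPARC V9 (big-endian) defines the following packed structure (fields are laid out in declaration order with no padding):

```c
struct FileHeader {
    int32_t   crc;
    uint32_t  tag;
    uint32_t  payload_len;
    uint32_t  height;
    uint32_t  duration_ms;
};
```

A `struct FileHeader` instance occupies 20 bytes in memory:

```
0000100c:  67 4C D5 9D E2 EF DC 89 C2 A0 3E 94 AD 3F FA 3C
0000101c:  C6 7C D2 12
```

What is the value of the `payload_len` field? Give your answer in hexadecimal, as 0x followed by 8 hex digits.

0xC2A03E94

`payload_len` follows `crc` (4 B), `tag` (4 B), so it starts at offset 4 + 4 = 8 and occupies 4 bytes.
Bytes at offsets 8..11: C2 A0 3E 94.
In big-endian order the high byte comes first in memory.
The bytes are already most-significant first: 0xC2A03E94.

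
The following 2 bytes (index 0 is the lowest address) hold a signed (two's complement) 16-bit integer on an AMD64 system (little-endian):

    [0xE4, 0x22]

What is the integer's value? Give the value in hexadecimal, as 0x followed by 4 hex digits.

Little-endian: lowest address holds the least-significant byte.
Reassemble most-significant byte first: 22 E4 → 0x22E4.

0x22E4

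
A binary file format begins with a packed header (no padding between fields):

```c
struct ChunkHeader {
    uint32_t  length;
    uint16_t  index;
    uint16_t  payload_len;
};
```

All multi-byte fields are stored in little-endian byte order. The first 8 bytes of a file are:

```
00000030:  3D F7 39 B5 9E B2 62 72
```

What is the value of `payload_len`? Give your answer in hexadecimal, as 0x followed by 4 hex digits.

`payload_len` follows `length` (4 B), `index` (2 B), so it starts at offset 4 + 2 = 6 and occupies 2 bytes.
Bytes at offsets 6..7: 62 72.
In little-endian order the low byte comes first in memory.
Reassemble most-significant byte first: 72 62 → 0x7262.

0x7262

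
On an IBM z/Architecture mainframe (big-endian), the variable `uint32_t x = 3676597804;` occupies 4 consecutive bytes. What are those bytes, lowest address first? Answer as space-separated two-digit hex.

3676597804 in hexadecimal, padded to 32 bits, is 0xDB246E2C.
Split into bytes (most-significant first): DB 24 6E 2C.
In big-endian order the high byte comes first in memory.
So the memory order matches the most-significant-first order: DB 24 6E 2C.

DB 24 6E 2C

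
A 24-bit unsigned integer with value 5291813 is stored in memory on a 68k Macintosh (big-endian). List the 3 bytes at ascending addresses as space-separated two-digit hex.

50 BF 25

5291813 in hexadecimal, padded to 24 bits, is 0x50BF25.
Split into bytes (most-significant first): 50 BF 25.
Big-endian: lowest address holds the most-significant byte.
So the memory order matches the most-significant-first order: 50 BF 25.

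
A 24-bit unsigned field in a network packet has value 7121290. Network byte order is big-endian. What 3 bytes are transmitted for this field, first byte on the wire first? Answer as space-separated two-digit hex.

6C A9 8A

7121290 in hexadecimal, padded to 24 bits, is 0x6CA98A.
Split into bytes (most-significant first): 6C A9 8A.
Big-endian: lowest address holds the most-significant byte.
So the memory order matches the most-significant-first order: 6C A9 8A.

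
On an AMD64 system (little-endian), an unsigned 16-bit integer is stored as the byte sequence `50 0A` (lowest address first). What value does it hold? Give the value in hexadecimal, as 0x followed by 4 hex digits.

0x0A50

Little-endian stores the least-significant byte at the lowest address.
Reassemble most-significant byte first: 0A 50 → 0x0A50.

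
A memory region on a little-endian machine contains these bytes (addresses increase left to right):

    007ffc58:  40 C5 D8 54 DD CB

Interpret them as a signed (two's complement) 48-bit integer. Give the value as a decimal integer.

Little-endian: lowest address holds the least-significant byte.
Reassemble most-significant byte first: CB DD 54 D8 C5 40 → 0xCBDD54D8C540.
Top bit is set, so as a signed 48-bit value this is 0xCBDD54D8C540 − 2^48 = -57323505007296.

-57323505007296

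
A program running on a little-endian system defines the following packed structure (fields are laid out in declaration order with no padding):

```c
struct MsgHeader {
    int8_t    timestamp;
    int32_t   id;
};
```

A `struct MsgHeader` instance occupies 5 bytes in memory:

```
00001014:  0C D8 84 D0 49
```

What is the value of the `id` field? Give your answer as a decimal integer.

1238402264

`id` follows `timestamp` (1 byte), so it starts at byte offset 1 and occupies 4 bytes.
Bytes at offsets 1..4: D8 84 D0 49.
In little-endian order the low byte comes first in memory.
Reassemble most-significant byte first: 49 D0 84 D8 → 0x49D084D8.
0x49D084D8 = 1238402264.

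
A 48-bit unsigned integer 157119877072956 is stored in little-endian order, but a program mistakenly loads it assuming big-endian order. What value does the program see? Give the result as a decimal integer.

157119877072956 in 48-bit hexadecimal is 0x8EE65275C83C.
Stored little-endian, the bytes at ascending addresses are 3C C8 75 52 E6 8E.
Read back as big-endian, the last byte is least significant, giving 0x3CC87552E68E.
0x3CC87552E68E = 66831659493006.

66831659493006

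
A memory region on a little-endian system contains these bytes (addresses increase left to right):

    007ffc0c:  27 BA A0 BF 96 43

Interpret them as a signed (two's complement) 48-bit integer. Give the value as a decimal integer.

74314739137063

Little-endian stores the least-significant byte at the lowest address.
Reassemble most-significant byte first: 43 96 BF A0 BA 27 → 0x4396BFA0BA27.
0x4396BFA0BA27 = 74314739137063.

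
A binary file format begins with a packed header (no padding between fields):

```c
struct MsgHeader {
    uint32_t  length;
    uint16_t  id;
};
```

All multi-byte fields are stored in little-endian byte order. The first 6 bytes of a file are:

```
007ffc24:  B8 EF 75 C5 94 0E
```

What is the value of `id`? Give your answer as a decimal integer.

`id` follows `length` (4 bytes), so it starts at byte offset 4 and occupies 2 bytes.
Bytes at offsets 4..5: 94 0E.
Little-endian: lowest address holds the least-significant byte.
Reassemble most-significant byte first: 0E 94 → 0x0E94.
0x0E94 = 3732.

3732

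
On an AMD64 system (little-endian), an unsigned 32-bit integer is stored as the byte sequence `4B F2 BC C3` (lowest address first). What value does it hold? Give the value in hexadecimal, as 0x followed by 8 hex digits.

Little-endian: lowest address holds the least-significant byte.
Reassemble most-significant byte first: C3 BC F2 4B → 0xC3BCF24B.

0xC3BCF24B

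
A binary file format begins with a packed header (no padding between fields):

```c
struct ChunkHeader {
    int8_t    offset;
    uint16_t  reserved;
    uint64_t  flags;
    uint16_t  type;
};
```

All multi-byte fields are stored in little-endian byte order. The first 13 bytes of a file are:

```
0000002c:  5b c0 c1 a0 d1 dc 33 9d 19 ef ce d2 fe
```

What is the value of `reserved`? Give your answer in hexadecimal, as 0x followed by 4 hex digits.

0xC1C0

`reserved` follows `offset` (1 byte), so it starts at byte offset 1 and occupies 2 bytes.
Bytes at offsets 1..2: C0 C1.
Little-endian stores the least-significant byte at the lowest address.
Reassemble most-significant byte first: C1 C0 → 0xC1C0.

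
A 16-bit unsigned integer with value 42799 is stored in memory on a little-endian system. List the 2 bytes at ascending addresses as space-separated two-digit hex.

42799 in hexadecimal, padded to 16 bits, is 0xA72F.
Split into bytes (most-significant first): A7 2F.
In little-endian order the low byte comes first in memory.
So at ascending addresses the bytes are 2F A7.

2F A7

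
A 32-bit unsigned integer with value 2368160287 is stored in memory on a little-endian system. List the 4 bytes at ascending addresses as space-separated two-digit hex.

1F 42 27 8D

2368160287 in hexadecimal, padded to 32 bits, is 0x8D27421F.
Split into bytes (most-significant first): 8D 27 42 1F.
Little-endian: lowest address holds the least-significant byte.
So at ascending addresses the bytes are 1F 42 27 8D.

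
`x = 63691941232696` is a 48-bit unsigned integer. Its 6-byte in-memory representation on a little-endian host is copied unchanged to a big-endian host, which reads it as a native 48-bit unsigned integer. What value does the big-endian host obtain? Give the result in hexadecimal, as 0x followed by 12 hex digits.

63691941232696 in 48-bit hexadecimal is 0x39ED6F884038.
Stored little-endian, the bytes at ascending addresses are 38 40 88 6F ED 39.
Read back as big-endian, the last byte is least significant, giving 0x3840886FED39.

0x3840886FED39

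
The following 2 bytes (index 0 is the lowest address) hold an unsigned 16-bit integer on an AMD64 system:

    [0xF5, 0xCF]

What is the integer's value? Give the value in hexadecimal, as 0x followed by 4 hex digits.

0xCFF5

Little-endian stores the least-significant byte at the lowest address.
Reassemble most-significant byte first: CF F5 → 0xCFF5.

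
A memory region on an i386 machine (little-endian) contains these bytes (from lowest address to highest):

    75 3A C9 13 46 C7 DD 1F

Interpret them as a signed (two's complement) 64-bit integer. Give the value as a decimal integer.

Little-endian stores the least-significant byte at the lowest address.
Reassemble most-significant byte first: 1F DD C7 46 13 C9 3A 75 → 0x1FDDC74613C93A75.
0x1FDDC74613C93A75 = 2296210488822413941.

2296210488822413941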